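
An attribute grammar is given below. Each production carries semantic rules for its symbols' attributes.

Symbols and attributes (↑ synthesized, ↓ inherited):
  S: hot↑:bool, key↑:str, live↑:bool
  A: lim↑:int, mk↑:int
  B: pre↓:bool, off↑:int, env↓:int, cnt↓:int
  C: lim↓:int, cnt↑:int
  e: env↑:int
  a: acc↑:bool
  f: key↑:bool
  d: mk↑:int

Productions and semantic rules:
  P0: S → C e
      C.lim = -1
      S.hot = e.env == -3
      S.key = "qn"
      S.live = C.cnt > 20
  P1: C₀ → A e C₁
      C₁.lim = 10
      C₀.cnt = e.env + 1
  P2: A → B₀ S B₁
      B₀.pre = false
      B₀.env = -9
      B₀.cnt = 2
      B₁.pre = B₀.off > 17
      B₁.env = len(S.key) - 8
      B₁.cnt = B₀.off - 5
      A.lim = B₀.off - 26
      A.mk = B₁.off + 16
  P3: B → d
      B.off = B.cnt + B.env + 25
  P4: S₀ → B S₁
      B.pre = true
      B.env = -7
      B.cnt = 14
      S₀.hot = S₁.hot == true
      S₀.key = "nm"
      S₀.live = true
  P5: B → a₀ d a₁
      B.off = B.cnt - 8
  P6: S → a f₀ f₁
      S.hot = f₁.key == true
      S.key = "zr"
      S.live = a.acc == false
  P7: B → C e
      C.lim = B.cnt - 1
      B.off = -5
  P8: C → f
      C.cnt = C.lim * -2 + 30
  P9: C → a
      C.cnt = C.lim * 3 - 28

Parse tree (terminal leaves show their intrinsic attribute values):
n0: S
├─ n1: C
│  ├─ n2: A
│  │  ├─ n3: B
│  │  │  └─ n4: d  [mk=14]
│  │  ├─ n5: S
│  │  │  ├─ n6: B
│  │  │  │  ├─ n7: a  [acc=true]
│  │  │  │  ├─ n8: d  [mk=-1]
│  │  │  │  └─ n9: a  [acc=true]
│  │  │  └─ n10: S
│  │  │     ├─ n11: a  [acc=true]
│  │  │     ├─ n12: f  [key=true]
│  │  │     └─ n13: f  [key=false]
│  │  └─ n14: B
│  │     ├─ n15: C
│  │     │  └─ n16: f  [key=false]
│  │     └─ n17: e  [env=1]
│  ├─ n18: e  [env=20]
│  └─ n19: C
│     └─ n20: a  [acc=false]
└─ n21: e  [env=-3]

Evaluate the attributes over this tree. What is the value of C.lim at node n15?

1. n1.lim = -1  [-1]
2. n3.pre = false  [false]
3. n3.env = -9  [-9]
4. n3.cnt = 2  [2]
5. n4.mk = 14  [terminal]
6. n3.off = 18  [B.cnt + B.env + 25]
7. n6.pre = true  [true]
8. n6.env = -7  [-7]
9. n6.cnt = 14  [14]
10. n7.acc = true  [terminal]
11. n8.mk = -1  [terminal]
12. n9.acc = true  [terminal]
13. n6.off = 6  [B.cnt - 8]
14. n11.acc = true  [terminal]
15. n12.key = true  [terminal]
16. n13.key = false  [terminal]
17. n10.hot = false  [f₁.key == true]
18. n10.key = "zr"  ["zr"]
19. n10.live = false  [a.acc == false]
20. n5.hot = false  [S₁.hot == true]
21. n5.key = "nm"  ["nm"]
22. n5.live = true  [true]
23. n14.pre = true  [B₀.off > 17]
24. n14.env = -6  [len(S.key) - 8]
25. n14.cnt = 13  [B₀.off - 5]
26. n15.lim = 12  [B.cnt - 1]
27. n16.key = false  [terminal]
28. n15.cnt = 6  [C.lim * -2 + 30]
29. n17.env = 1  [terminal]
30. n14.off = -5  [-5]
31. n2.lim = -8  [B₀.off - 26]
32. n2.mk = 11  [B₁.off + 16]
33. n18.env = 20  [terminal]
34. n19.lim = 10  [10]
35. n20.acc = false  [terminal]
36. n19.cnt = 2  [C.lim * 3 - 28]
37. n1.cnt = 21  [e.env + 1]
38. n21.env = -3  [terminal]
39. n0.hot = true  [e.env == -3]
40. n0.key = "qn"  ["qn"]
41. n0.live = true  [C.cnt > 20]

12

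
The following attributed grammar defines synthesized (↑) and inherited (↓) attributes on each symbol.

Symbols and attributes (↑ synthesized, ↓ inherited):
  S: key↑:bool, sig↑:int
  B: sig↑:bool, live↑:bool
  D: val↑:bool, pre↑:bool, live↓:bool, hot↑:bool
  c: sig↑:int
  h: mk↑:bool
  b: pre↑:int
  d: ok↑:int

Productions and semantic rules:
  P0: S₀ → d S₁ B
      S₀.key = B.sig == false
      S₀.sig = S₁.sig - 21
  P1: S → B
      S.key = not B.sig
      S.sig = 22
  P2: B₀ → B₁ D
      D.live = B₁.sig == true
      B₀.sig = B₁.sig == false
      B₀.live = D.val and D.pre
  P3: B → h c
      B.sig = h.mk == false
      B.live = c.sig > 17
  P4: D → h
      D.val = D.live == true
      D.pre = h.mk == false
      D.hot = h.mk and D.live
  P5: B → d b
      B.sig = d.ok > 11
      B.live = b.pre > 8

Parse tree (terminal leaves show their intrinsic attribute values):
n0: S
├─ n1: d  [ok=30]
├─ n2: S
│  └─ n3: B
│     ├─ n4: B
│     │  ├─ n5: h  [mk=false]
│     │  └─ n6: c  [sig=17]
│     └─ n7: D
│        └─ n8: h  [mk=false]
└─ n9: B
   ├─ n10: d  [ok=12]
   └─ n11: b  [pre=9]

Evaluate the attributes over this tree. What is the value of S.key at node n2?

1. n1.ok = 30  [terminal]
2. n5.mk = false  [terminal]
3. n6.sig = 17  [terminal]
4. n4.sig = true  [h.mk == false]
5. n4.live = false  [c.sig > 17]
6. n7.live = true  [B₁.sig == true]
7. n8.mk = false  [terminal]
8. n7.val = true  [D.live == true]
9. n7.pre = true  [h.mk == false]
10. n7.hot = false  [h.mk and D.live]
11. n3.sig = false  [B₁.sig == false]
12. n3.live = true  [D.val and D.pre]
13. n2.key = true  [not B.sig]
14. n2.sig = 22  [22]
15. n10.ok = 12  [terminal]
16. n11.pre = 9  [terminal]
17. n9.sig = true  [d.ok > 11]
18. n9.live = true  [b.pre > 8]
19. n0.key = false  [B.sig == false]
20. n0.sig = 1  [S₁.sig - 21]

true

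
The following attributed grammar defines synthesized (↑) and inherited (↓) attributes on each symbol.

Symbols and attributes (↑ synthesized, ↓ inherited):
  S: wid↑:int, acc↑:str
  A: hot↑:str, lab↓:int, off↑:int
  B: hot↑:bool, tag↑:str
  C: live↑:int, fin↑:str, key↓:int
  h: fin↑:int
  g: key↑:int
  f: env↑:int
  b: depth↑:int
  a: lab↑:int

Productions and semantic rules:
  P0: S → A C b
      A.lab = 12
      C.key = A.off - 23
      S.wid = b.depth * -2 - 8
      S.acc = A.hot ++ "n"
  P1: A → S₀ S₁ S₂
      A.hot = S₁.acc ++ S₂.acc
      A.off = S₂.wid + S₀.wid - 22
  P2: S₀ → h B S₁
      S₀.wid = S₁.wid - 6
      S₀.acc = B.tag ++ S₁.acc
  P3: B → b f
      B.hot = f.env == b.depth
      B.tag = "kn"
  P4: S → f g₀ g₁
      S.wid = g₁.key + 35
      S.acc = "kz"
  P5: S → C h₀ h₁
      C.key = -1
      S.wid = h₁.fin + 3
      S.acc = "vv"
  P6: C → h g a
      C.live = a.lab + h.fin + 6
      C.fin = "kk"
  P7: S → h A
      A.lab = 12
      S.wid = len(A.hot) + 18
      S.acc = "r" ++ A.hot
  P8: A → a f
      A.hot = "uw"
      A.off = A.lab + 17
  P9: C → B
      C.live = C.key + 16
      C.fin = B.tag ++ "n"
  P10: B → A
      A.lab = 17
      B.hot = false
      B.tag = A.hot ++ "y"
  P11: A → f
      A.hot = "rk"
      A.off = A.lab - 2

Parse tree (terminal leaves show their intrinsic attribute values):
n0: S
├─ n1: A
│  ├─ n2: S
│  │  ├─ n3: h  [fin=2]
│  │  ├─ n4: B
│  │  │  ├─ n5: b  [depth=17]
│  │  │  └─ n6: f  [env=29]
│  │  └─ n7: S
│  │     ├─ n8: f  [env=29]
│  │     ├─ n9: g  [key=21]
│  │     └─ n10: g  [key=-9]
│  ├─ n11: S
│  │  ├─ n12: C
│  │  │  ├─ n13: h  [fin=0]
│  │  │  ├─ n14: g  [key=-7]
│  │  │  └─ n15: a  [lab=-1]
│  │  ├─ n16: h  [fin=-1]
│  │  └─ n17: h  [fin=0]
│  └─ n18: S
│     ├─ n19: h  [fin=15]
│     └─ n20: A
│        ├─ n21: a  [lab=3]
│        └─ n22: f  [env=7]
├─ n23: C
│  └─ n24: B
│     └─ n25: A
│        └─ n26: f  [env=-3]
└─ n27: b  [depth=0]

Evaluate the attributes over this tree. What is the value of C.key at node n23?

1. n1.lab = 12  [12]
2. n3.fin = 2  [terminal]
3. n5.depth = 17  [terminal]
4. n6.env = 29  [terminal]
5. n4.hot = false  [f.env == b.depth]
6. n4.tag = "kn"  ["kn"]
7. n8.env = 29  [terminal]
8. n9.key = 21  [terminal]
9. n10.key = -9  [terminal]
10. n7.wid = 26  [g₁.key + 35]
11. n7.acc = "kz"  ["kz"]
12. n2.wid = 20  [S₁.wid - 6]
13. n2.acc = "knkz"  [B.tag ++ S₁.acc]
14. n12.key = -1  [-1]
15. n13.fin = 0  [terminal]
16. n14.key = -7  [terminal]
17. n15.lab = -1  [terminal]
18. n12.live = 5  [a.lab + h.fin + 6]
19. n12.fin = "kk"  ["kk"]
20. n16.fin = -1  [terminal]
21. n17.fin = 0  [terminal]
22. n11.wid = 3  [h₁.fin + 3]
23. n11.acc = "vv"  ["vv"]
24. n19.fin = 15  [terminal]
25. n20.lab = 12  [12]
26. n21.lab = 3  [terminal]
27. n22.env = 7  [terminal]
28. n20.hot = "uw"  ["uw"]
29. n20.off = 29  [A.lab + 17]
30. n18.wid = 20  [len(A.hot) + 18]
31. n18.acc = "ruw"  ["r" ++ A.hot]
32. n1.hot = "vvruw"  [S₁.acc ++ S₂.acc]
33. n1.off = 18  [S₂.wid + S₀.wid - 22]
34. n23.key = -5  [A.off - 23]
35. n25.lab = 17  [17]
36. n26.env = -3  [terminal]
37. n25.hot = "rk"  ["rk"]
38. n25.off = 15  [A.lab - 2]
39. n24.hot = false  [false]
40. n24.tag = "rky"  [A.hot ++ "y"]
41. n23.live = 11  [C.key + 16]
42. n23.fin = "rkyn"  [B.tag ++ "n"]
43. n27.depth = 0  [terminal]
44. n0.wid = -8  [b.depth * -2 - 8]
45. n0.acc = "vvruwn"  [A.hot ++ "n"]

-5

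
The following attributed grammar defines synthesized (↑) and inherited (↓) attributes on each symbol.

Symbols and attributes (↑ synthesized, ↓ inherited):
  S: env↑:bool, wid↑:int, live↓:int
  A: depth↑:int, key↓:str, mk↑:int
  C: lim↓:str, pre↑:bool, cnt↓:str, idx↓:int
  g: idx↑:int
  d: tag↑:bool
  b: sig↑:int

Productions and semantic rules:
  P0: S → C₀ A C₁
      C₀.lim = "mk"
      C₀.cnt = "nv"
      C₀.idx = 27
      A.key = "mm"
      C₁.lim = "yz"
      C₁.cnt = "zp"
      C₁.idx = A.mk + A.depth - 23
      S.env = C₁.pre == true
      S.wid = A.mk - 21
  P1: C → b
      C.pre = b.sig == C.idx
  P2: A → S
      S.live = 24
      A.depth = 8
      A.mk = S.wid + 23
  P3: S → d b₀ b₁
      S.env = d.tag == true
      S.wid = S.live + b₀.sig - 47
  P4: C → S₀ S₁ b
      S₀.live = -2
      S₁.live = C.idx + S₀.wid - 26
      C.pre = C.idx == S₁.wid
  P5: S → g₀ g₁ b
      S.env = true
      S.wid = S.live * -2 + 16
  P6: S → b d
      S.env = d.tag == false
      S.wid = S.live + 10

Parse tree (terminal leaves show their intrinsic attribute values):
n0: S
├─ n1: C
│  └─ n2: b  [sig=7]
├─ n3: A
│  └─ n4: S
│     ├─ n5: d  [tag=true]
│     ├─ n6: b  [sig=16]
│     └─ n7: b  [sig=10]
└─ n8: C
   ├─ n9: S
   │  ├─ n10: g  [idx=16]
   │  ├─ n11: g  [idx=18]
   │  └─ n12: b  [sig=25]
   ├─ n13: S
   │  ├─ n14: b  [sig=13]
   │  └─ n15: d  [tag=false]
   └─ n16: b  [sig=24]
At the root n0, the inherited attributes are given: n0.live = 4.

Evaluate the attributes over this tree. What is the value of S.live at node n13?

-5

1. n0.live = 4  [given at root]
2. n1.lim = "mk"  ["mk"]
3. n1.cnt = "nv"  ["nv"]
4. n1.idx = 27  [27]
5. n2.sig = 7  [terminal]
6. n1.pre = false  [b.sig == C.idx]
7. n3.key = "mm"  ["mm"]
8. n4.live = 24  [24]
9. n5.tag = true  [terminal]
10. n6.sig = 16  [terminal]
11. n7.sig = 10  [terminal]
12. n4.env = true  [d.tag == true]
13. n4.wid = -7  [S.live + b₀.sig - 47]
14. n3.depth = 8  [8]
15. n3.mk = 16  [S.wid + 23]
16. n8.lim = "yz"  ["yz"]
17. n8.cnt = "zp"  ["zp"]
18. n8.idx = 1  [A.mk + A.depth - 23]
19. n9.live = -2  [-2]
20. n10.idx = 16  [terminal]
21. n11.idx = 18  [terminal]
22. n12.sig = 25  [terminal]
23. n9.env = true  [true]
24. n9.wid = 20  [S.live * -2 + 16]
25. n13.live = -5  [C.idx + S₀.wid - 26]
26. n14.sig = 13  [terminal]
27. n15.tag = false  [terminal]
28. n13.env = true  [d.tag == false]
29. n13.wid = 5  [S.live + 10]
30. n16.sig = 24  [terminal]
31. n8.pre = false  [C.idx == S₁.wid]
32. n0.env = false  [C₁.pre == true]
33. n0.wid = -5  [A.mk - 21]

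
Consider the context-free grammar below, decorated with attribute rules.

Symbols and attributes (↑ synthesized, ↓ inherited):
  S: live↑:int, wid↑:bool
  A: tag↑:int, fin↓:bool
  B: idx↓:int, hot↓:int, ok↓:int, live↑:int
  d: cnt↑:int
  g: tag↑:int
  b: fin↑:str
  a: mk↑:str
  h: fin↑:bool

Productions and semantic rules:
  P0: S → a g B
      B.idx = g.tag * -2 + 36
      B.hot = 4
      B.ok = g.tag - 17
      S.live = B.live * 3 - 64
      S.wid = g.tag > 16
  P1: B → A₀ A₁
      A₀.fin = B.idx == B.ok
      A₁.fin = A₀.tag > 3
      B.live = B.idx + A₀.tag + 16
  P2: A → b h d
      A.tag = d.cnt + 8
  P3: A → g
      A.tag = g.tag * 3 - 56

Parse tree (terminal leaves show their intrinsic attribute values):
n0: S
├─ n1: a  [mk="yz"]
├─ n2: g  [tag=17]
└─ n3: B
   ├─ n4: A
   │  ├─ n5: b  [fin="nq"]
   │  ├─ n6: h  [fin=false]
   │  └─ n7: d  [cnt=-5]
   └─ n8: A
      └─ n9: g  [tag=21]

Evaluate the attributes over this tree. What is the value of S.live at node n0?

-1

1. n1.mk = "yz"  [terminal]
2. n2.tag = 17  [terminal]
3. n3.idx = 2  [g.tag * -2 + 36]
4. n3.hot = 4  [4]
5. n3.ok = 0  [g.tag - 17]
6. n4.fin = false  [B.idx == B.ok]
7. n5.fin = "nq"  [terminal]
8. n6.fin = false  [terminal]
9. n7.cnt = -5  [terminal]
10. n4.tag = 3  [d.cnt + 8]
11. n8.fin = false  [A₀.tag > 3]
12. n9.tag = 21  [terminal]
13. n8.tag = 7  [g.tag * 3 - 56]
14. n3.live = 21  [B.idx + A₀.tag + 16]
15. n0.live = -1  [B.live * 3 - 64]
16. n0.wid = true  [g.tag > 16]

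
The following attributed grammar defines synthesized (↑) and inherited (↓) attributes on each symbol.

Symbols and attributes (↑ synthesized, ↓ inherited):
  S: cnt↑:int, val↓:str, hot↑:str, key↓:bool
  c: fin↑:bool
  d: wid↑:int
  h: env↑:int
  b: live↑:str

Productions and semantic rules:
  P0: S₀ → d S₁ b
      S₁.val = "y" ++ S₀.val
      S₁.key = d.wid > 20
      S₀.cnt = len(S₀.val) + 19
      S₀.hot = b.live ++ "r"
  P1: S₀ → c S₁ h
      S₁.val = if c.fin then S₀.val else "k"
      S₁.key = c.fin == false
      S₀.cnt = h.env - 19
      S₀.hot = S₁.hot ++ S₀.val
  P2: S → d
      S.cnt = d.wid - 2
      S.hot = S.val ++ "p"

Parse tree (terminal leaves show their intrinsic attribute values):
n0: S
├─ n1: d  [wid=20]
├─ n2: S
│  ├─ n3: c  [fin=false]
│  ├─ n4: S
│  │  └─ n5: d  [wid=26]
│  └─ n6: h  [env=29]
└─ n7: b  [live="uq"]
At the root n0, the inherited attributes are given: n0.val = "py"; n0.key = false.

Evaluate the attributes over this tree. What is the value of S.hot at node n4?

"kp"

1. n0.val = "py"  [given at root]
2. n0.key = false  [given at root]
3. n1.wid = 20  [terminal]
4. n2.val = "ypy"  ["y" ++ S₀.val]
5. n2.key = false  [d.wid > 20]
6. n3.fin = false  [terminal]
7. n4.val = "k"  [if c.fin then S₀.val else "k"]
8. n4.key = true  [c.fin == false]
9. n5.wid = 26  [terminal]
10. n4.cnt = 24  [d.wid - 2]
11. n4.hot = "kp"  [S.val ++ "p"]
12. n6.env = 29  [terminal]
13. n2.cnt = 10  [h.env - 19]
14. n2.hot = "kpypy"  [S₁.hot ++ S₀.val]
15. n7.live = "uq"  [terminal]
16. n0.cnt = 21  [len(S₀.val) + 19]
17. n0.hot = "uqr"  [b.live ++ "r"]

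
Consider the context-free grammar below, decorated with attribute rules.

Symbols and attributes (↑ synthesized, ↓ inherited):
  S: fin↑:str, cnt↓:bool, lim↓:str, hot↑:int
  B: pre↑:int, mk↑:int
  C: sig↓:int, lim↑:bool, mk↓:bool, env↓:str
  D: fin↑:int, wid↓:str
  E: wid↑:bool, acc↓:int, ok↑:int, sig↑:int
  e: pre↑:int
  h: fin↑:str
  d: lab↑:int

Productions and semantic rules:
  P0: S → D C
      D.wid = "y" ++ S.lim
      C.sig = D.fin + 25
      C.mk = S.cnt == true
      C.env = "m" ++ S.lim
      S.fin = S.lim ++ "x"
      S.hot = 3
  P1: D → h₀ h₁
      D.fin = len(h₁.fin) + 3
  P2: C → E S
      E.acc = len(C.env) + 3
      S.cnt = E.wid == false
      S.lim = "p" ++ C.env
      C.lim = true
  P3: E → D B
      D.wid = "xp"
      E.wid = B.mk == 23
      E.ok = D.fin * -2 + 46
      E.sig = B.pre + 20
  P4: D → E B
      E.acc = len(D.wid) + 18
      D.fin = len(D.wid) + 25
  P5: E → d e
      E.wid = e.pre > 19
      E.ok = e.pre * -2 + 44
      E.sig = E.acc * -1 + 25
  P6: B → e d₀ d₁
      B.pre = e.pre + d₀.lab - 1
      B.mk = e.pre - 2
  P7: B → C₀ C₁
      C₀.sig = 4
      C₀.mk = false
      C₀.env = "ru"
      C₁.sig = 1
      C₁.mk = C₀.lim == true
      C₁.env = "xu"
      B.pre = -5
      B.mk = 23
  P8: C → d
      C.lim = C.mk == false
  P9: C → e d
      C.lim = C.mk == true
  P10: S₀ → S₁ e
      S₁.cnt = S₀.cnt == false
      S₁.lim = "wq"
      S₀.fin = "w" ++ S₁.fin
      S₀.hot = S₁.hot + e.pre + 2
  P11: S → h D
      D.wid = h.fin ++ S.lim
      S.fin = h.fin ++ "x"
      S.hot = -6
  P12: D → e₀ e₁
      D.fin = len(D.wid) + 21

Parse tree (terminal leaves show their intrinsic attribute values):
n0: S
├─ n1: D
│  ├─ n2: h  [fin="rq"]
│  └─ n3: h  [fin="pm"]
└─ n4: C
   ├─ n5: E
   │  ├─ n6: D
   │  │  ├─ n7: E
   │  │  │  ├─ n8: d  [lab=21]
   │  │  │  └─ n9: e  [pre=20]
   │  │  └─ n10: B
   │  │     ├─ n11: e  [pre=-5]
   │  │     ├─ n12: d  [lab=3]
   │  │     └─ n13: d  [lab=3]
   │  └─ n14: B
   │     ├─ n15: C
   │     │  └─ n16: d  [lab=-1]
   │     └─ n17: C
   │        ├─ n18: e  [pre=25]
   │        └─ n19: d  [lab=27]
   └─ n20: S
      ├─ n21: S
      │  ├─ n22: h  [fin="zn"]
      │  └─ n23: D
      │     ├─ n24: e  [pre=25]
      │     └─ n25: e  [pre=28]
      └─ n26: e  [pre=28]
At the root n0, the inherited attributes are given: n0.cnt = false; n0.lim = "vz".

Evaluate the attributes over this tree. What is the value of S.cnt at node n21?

true

1. n0.cnt = false  [given at root]
2. n0.lim = "vz"  [given at root]
3. n1.wid = "yvz"  ["y" ++ S.lim]
4. n2.fin = "rq"  [terminal]
5. n3.fin = "pm"  [terminal]
6. n1.fin = 5  [len(h₁.fin) + 3]
7. n4.sig = 30  [D.fin + 25]
8. n4.mk = false  [S.cnt == true]
9. n4.env = "mvz"  ["m" ++ S.lim]
10. n5.acc = 6  [len(C.env) + 3]
11. n6.wid = "xp"  ["xp"]
12. n7.acc = 20  [len(D.wid) + 18]
13. n8.lab = 21  [terminal]
14. n9.pre = 20  [terminal]
15. n7.wid = true  [e.pre > 19]
16. n7.ok = 4  [e.pre * -2 + 44]
17. n7.sig = 5  [E.acc * -1 + 25]
18. n11.pre = -5  [terminal]
19. n12.lab = 3  [terminal]
20. n13.lab = 3  [terminal]
21. n10.pre = -3  [e.pre + d₀.lab - 1]
22. n10.mk = -7  [e.pre - 2]
23. n6.fin = 27  [len(D.wid) + 25]
24. n15.sig = 4  [4]
25. n15.mk = false  [false]
26. n15.env = "ru"  ["ru"]
27. n16.lab = -1  [terminal]
28. n15.lim = true  [C.mk == false]
29. n17.sig = 1  [1]
30. n17.mk = true  [C₀.lim == true]
31. n17.env = "xu"  ["xu"]
32. n18.pre = 25  [terminal]
33. n19.lab = 27  [terminal]
34. n17.lim = true  [C.mk == true]
35. n14.pre = -5  [-5]
36. n14.mk = 23  [23]
37. n5.wid = true  [B.mk == 23]
38. n5.ok = -8  [D.fin * -2 + 46]
39. n5.sig = 15  [B.pre + 20]
40. n20.cnt = false  [E.wid == false]
41. n20.lim = "pmvz"  ["p" ++ C.env]
42. n21.cnt = true  [S₀.cnt == false]
43. n21.lim = "wq"  ["wq"]
44. n22.fin = "zn"  [terminal]
45. n23.wid = "znwq"  [h.fin ++ S.lim]
46. n24.pre = 25  [terminal]
47. n25.pre = 28  [terminal]
48. n23.fin = 25  [len(D.wid) + 21]
49. n21.fin = "znx"  [h.fin ++ "x"]
50. n21.hot = -6  [-6]
51. n26.pre = 28  [terminal]
52. n20.fin = "wznx"  ["w" ++ S₁.fin]
53. n20.hot = 24  [S₁.hot + e.pre + 2]
54. n4.lim = true  [true]
55. n0.fin = "vzx"  [S.lim ++ "x"]
56. n0.hot = 3  [3]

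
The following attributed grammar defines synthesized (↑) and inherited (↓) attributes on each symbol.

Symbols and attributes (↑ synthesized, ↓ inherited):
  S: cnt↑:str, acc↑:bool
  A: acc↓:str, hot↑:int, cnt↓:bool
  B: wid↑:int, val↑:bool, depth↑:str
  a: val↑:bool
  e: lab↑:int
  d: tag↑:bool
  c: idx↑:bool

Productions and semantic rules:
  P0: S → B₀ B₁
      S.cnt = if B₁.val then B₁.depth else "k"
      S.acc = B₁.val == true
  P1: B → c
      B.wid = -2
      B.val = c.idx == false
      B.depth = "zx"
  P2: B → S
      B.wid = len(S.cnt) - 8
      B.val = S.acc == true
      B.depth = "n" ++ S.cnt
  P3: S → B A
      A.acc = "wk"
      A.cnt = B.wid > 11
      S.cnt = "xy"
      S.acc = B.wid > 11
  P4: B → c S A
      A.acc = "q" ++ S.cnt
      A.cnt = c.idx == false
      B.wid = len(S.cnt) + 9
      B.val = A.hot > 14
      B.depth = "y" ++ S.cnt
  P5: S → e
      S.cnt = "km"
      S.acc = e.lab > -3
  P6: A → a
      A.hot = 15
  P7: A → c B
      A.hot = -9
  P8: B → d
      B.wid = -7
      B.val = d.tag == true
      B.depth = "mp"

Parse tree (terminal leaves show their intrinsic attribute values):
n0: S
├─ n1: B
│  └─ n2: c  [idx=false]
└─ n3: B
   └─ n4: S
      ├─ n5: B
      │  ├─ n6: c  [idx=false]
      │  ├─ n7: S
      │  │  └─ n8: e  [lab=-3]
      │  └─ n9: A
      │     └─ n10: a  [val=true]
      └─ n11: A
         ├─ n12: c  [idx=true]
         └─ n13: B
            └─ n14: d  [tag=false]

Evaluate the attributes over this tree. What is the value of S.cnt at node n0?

"k"

1. n2.idx = false  [terminal]
2. n1.wid = -2  [-2]
3. n1.val = true  [c.idx == false]
4. n1.depth = "zx"  ["zx"]
5. n6.idx = false  [terminal]
6. n8.lab = -3  [terminal]
7. n7.cnt = "km"  ["km"]
8. n7.acc = false  [e.lab > -3]
9. n9.acc = "qkm"  ["q" ++ S.cnt]
10. n9.cnt = true  [c.idx == false]
11. n10.val = true  [terminal]
12. n9.hot = 15  [15]
13. n5.wid = 11  [len(S.cnt) + 9]
14. n5.val = true  [A.hot > 14]
15. n5.depth = "ykm"  ["y" ++ S.cnt]
16. n11.acc = "wk"  ["wk"]
17. n11.cnt = false  [B.wid > 11]
18. n12.idx = true  [terminal]
19. n14.tag = false  [terminal]
20. n13.wid = -7  [-7]
21. n13.val = false  [d.tag == true]
22. n13.depth = "mp"  ["mp"]
23. n11.hot = -9  [-9]
24. n4.cnt = "xy"  ["xy"]
25. n4.acc = false  [B.wid > 11]
26. n3.wid = -6  [len(S.cnt) - 8]
27. n3.val = false  [S.acc == true]
28. n3.depth = "nxy"  ["n" ++ S.cnt]
29. n0.cnt = "k"  [if B₁.val then B₁.depth else "k"]
30. n0.acc = false  [B₁.val == true]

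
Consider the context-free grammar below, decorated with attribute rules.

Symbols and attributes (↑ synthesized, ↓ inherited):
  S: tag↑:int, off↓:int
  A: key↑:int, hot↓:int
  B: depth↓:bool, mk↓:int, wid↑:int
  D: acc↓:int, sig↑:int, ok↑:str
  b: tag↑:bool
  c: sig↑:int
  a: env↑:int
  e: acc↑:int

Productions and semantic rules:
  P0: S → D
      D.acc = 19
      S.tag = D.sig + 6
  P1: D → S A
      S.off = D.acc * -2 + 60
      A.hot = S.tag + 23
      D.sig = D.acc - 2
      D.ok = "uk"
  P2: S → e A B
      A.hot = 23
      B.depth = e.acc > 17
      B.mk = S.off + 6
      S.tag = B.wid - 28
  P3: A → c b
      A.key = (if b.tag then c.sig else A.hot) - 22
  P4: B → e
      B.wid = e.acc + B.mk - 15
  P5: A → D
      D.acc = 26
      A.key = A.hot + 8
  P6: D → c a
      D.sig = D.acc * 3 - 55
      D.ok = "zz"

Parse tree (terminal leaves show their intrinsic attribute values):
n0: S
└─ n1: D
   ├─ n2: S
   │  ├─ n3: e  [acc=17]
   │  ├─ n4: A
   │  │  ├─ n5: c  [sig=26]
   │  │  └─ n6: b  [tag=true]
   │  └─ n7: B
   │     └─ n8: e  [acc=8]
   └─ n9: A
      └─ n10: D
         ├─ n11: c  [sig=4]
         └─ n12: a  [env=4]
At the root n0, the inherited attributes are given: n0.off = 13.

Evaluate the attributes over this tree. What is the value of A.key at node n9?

24

1. n0.off = 13  [given at root]
2. n1.acc = 19  [19]
3. n2.off = 22  [D.acc * -2 + 60]
4. n3.acc = 17  [terminal]
5. n4.hot = 23  [23]
6. n5.sig = 26  [terminal]
7. n6.tag = true  [terminal]
8. n4.key = 4  [(if b.tag then c.sig else A.hot) - 22]
9. n7.depth = false  [e.acc > 17]
10. n7.mk = 28  [S.off + 6]
11. n8.acc = 8  [terminal]
12. n7.wid = 21  [e.acc + B.mk - 15]
13. n2.tag = -7  [B.wid - 28]
14. n9.hot = 16  [S.tag + 23]
15. n10.acc = 26  [26]
16. n11.sig = 4  [terminal]
17. n12.env = 4  [terminal]
18. n10.sig = 23  [D.acc * 3 - 55]
19. n10.ok = "zz"  ["zz"]
20. n9.key = 24  [A.hot + 8]
21. n1.sig = 17  [D.acc - 2]
22. n1.ok = "uk"  ["uk"]
23. n0.tag = 23  [D.sig + 6]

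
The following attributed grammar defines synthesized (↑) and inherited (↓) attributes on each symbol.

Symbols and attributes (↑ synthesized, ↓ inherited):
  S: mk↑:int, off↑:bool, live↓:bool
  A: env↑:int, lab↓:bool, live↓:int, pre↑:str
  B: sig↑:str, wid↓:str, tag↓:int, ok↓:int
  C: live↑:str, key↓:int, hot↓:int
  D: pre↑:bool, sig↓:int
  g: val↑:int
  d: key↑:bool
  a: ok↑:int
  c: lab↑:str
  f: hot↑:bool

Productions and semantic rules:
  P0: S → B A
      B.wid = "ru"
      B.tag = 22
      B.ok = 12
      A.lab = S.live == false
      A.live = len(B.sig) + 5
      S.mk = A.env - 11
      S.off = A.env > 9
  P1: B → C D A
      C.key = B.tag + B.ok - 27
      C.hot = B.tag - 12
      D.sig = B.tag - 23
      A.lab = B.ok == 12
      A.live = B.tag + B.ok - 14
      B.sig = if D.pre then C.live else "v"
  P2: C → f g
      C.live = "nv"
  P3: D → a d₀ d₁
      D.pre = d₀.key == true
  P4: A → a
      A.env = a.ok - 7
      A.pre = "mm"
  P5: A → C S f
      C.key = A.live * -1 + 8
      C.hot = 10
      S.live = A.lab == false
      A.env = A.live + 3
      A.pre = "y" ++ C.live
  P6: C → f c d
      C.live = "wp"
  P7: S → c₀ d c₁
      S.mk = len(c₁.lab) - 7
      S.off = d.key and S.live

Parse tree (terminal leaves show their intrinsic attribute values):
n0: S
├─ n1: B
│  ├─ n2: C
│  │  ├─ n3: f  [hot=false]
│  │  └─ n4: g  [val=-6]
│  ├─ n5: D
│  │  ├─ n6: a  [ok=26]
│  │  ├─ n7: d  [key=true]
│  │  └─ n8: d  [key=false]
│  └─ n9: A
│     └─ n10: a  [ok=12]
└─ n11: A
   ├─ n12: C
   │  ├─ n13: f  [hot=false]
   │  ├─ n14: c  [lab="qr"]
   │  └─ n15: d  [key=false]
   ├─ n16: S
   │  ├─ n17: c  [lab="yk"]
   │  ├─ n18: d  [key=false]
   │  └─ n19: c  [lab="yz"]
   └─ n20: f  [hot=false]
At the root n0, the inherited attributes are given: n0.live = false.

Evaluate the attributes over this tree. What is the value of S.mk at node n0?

1. n0.live = false  [given at root]
2. n1.wid = "ru"  ["ru"]
3. n1.tag = 22  [22]
4. n1.ok = 12  [12]
5. n2.key = 7  [B.tag + B.ok - 27]
6. n2.hot = 10  [B.tag - 12]
7. n3.hot = false  [terminal]
8. n4.val = -6  [terminal]
9. n2.live = "nv"  ["nv"]
10. n5.sig = -1  [B.tag - 23]
11. n6.ok = 26  [terminal]
12. n7.key = true  [terminal]
13. n8.key = false  [terminal]
14. n5.pre = true  [d₀.key == true]
15. n9.lab = true  [B.ok == 12]
16. n9.live = 20  [B.tag + B.ok - 14]
17. n10.ok = 12  [terminal]
18. n9.env = 5  [a.ok - 7]
19. n9.pre = "mm"  ["mm"]
20. n1.sig = "nv"  [if D.pre then C.live else "v"]
21. n11.lab = true  [S.live == false]
22. n11.live = 7  [len(B.sig) + 5]
23. n12.key = 1  [A.live * -1 + 8]
24. n12.hot = 10  [10]
25. n13.hot = false  [terminal]
26. n14.lab = "qr"  [terminal]
27. n15.key = false  [terminal]
28. n12.live = "wp"  ["wp"]
29. n16.live = false  [A.lab == false]
30. n17.lab = "yk"  [terminal]
31. n18.key = false  [terminal]
32. n19.lab = "yz"  [terminal]
33. n16.mk = -5  [len(c₁.lab) - 7]
34. n16.off = false  [d.key and S.live]
35. n20.hot = false  [terminal]
36. n11.env = 10  [A.live + 3]
37. n11.pre = "ywp"  ["y" ++ C.live]
38. n0.mk = -1  [A.env - 11]
39. n0.off = true  [A.env > 9]

-1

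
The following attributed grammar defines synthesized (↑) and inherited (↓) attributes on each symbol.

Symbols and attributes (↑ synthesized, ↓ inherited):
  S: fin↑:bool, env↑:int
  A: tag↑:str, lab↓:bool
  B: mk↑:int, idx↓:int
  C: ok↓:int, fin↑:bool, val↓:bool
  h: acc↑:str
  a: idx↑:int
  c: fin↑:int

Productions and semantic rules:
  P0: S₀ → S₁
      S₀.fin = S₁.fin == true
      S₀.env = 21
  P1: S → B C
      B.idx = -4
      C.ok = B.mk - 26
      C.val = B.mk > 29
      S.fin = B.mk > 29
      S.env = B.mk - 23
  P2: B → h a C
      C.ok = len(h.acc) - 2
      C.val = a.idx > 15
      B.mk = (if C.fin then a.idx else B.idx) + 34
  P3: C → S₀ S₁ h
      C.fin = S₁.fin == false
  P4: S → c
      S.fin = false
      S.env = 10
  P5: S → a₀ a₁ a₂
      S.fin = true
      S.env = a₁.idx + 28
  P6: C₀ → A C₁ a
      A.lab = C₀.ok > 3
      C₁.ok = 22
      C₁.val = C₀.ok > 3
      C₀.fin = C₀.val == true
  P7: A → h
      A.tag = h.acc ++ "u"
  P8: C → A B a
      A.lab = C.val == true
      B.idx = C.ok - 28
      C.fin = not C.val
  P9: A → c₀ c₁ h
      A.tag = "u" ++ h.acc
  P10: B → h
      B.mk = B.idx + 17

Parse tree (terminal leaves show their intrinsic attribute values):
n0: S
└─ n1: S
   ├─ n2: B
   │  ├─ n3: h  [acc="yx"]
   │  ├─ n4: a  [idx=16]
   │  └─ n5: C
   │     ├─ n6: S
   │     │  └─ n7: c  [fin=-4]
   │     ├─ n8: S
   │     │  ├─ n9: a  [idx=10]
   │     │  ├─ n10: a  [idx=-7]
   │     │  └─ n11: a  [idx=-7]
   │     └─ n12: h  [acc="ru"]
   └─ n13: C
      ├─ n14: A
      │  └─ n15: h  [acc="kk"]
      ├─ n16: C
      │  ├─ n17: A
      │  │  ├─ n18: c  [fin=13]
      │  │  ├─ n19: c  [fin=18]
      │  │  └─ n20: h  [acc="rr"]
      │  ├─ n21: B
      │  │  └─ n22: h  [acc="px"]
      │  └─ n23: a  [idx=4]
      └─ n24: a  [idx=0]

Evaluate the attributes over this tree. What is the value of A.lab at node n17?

true

1. n2.idx = -4  [-4]
2. n3.acc = "yx"  [terminal]
3. n4.idx = 16  [terminal]
4. n5.ok = 0  [len(h.acc) - 2]
5. n5.val = true  [a.idx > 15]
6. n7.fin = -4  [terminal]
7. n6.fin = false  [false]
8. n6.env = 10  [10]
9. n9.idx = 10  [terminal]
10. n10.idx = -7  [terminal]
11. n11.idx = -7  [terminal]
12. n8.fin = true  [true]
13. n8.env = 21  [a₁.idx + 28]
14. n12.acc = "ru"  [terminal]
15. n5.fin = false  [S₁.fin == false]
16. n2.mk = 30  [(if C.fin then a.idx else B.idx) + 34]
17. n13.ok = 4  [B.mk - 26]
18. n13.val = true  [B.mk > 29]
19. n14.lab = true  [C₀.ok > 3]
20. n15.acc = "kk"  [terminal]
21. n14.tag = "kku"  [h.acc ++ "u"]
22. n16.ok = 22  [22]
23. n16.val = true  [C₀.ok > 3]
24. n17.lab = true  [C.val == true]
25. n18.fin = 13  [terminal]
26. n19.fin = 18  [terminal]
27. n20.acc = "rr"  [terminal]
28. n17.tag = "urr"  ["u" ++ h.acc]
29. n21.idx = -6  [C.ok - 28]
30. n22.acc = "px"  [terminal]
31. n21.mk = 11  [B.idx + 17]
32. n23.idx = 4  [terminal]
33. n16.fin = false  [not C.val]
34. n24.idx = 0  [terminal]
35. n13.fin = true  [C₀.val == true]
36. n1.fin = true  [B.mk > 29]
37. n1.env = 7  [B.mk - 23]
38. n0.fin = true  [S₁.fin == true]
39. n0.env = 21  [21]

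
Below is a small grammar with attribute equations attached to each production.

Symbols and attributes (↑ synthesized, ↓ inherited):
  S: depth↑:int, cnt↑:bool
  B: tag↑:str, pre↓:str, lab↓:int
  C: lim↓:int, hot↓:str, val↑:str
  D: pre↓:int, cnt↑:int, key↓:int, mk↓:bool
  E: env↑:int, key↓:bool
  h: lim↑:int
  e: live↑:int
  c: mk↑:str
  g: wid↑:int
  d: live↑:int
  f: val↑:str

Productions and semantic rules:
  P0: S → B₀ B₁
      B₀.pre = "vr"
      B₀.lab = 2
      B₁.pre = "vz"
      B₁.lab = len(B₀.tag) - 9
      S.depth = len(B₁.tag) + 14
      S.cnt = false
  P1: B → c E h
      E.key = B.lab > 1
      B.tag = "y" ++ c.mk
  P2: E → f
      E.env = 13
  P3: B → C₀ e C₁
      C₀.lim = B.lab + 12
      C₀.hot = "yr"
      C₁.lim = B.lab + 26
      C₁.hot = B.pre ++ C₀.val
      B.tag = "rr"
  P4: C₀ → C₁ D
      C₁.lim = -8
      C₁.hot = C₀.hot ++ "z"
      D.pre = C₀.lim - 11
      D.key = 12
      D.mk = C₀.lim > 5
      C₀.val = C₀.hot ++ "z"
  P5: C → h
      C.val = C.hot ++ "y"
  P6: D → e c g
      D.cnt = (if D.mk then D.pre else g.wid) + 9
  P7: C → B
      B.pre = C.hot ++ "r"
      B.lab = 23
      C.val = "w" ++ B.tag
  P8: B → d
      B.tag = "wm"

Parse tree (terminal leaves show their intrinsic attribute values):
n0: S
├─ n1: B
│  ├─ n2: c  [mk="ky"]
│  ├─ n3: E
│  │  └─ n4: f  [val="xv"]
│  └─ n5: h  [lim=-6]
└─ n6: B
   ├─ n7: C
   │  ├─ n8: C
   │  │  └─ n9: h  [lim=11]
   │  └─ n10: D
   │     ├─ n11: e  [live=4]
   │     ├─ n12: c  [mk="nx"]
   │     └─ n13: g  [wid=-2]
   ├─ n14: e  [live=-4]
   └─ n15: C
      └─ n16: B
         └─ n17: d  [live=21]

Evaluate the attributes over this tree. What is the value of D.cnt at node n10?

4

1. n1.pre = "vr"  ["vr"]
2. n1.lab = 2  [2]
3. n2.mk = "ky"  [terminal]
4. n3.key = true  [B.lab > 1]
5. n4.val = "xv"  [terminal]
6. n3.env = 13  [13]
7. n5.lim = -6  [terminal]
8. n1.tag = "yky"  ["y" ++ c.mk]
9. n6.pre = "vz"  ["vz"]
10. n6.lab = -6  [len(B₀.tag) - 9]
11. n7.lim = 6  [B.lab + 12]
12. n7.hot = "yr"  ["yr"]
13. n8.lim = -8  [-8]
14. n8.hot = "yrz"  [C₀.hot ++ "z"]
15. n9.lim = 11  [terminal]
16. n8.val = "yrzy"  [C.hot ++ "y"]
17. n10.pre = -5  [C₀.lim - 11]
18. n10.key = 12  [12]
19. n10.mk = true  [C₀.lim > 5]
20. n11.live = 4  [terminal]
21. n12.mk = "nx"  [terminal]
22. n13.wid = -2  [terminal]
23. n10.cnt = 4  [(if D.mk then D.pre else g.wid) + 9]
24. n7.val = "yrz"  [C₀.hot ++ "z"]
25. n14.live = -4  [terminal]
26. n15.lim = 20  [B.lab + 26]
27. n15.hot = "vzyrz"  [B.pre ++ C₀.val]
28. n16.pre = "vzyrzr"  [C.hot ++ "r"]
29. n16.lab = 23  [23]
30. n17.live = 21  [terminal]
31. n16.tag = "wm"  ["wm"]
32. n15.val = "wwm"  ["w" ++ B.tag]
33. n6.tag = "rr"  ["rr"]
34. n0.depth = 16  [len(B₁.tag) + 14]
35. n0.cnt = false  [false]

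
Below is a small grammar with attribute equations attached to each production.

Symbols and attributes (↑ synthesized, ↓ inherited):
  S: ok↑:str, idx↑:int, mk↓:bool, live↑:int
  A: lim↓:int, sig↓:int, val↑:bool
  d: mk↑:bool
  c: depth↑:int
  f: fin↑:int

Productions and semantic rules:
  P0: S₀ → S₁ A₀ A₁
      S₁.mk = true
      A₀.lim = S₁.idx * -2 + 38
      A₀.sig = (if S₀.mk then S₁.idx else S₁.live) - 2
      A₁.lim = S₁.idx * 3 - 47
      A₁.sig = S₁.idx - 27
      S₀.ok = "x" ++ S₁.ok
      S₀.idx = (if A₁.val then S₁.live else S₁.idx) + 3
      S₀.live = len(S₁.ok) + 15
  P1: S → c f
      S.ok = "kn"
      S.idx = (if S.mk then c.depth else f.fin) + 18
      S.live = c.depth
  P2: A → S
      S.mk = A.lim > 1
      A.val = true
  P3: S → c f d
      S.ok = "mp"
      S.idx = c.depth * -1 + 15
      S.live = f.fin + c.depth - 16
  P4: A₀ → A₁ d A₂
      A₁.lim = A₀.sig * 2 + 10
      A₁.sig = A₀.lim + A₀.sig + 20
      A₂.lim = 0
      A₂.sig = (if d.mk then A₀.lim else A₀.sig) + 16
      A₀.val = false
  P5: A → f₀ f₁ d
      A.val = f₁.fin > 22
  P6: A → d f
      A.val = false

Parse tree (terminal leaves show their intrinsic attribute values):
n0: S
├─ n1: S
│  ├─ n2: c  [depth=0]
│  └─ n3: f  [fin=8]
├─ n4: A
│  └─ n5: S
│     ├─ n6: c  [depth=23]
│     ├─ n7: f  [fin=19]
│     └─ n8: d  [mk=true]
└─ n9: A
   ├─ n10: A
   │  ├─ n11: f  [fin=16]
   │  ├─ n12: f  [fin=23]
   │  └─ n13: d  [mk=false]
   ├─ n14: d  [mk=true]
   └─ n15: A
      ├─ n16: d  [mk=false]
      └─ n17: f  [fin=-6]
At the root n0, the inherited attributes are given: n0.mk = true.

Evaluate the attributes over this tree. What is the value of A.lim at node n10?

1. n0.mk = true  [given at root]
2. n1.mk = true  [true]
3. n2.depth = 0  [terminal]
4. n3.fin = 8  [terminal]
5. n1.ok = "kn"  ["kn"]
6. n1.idx = 18  [(if S.mk then c.depth else f.fin) + 18]
7. n1.live = 0  [c.depth]
8. n4.lim = 2  [S₁.idx * -2 + 38]
9. n4.sig = 16  [(if S₀.mk then S₁.idx else S₁.live) - 2]
10. n5.mk = true  [A.lim > 1]
11. n6.depth = 23  [terminal]
12. n7.fin = 19  [terminal]
13. n8.mk = true  [terminal]
14. n5.ok = "mp"  ["mp"]
15. n5.idx = -8  [c.depth * -1 + 15]
16. n5.live = 26  [f.fin + c.depth - 16]
17. n4.val = true  [true]
18. n9.lim = 7  [S₁.idx * 3 - 47]
19. n9.sig = -9  [S₁.idx - 27]
20. n10.lim = -8  [A₀.sig * 2 + 10]
21. n10.sig = 18  [A₀.lim + A₀.sig + 20]
22. n11.fin = 16  [terminal]
23. n12.fin = 23  [terminal]
24. n13.mk = false  [terminal]
25. n10.val = true  [f₁.fin > 22]
26. n14.mk = true  [terminal]
27. n15.lim = 0  [0]
28. n15.sig = 23  [(if d.mk then A₀.lim else A₀.sig) + 16]
29. n16.mk = false  [terminal]
30. n17.fin = -6  [terminal]
31. n15.val = false  [false]
32. n9.val = false  [false]
33. n0.ok = "xkn"  ["x" ++ S₁.ok]
34. n0.idx = 21  [(if A₁.val then S₁.live else S₁.idx) + 3]
35. n0.live = 17  [len(S₁.ok) + 15]

-8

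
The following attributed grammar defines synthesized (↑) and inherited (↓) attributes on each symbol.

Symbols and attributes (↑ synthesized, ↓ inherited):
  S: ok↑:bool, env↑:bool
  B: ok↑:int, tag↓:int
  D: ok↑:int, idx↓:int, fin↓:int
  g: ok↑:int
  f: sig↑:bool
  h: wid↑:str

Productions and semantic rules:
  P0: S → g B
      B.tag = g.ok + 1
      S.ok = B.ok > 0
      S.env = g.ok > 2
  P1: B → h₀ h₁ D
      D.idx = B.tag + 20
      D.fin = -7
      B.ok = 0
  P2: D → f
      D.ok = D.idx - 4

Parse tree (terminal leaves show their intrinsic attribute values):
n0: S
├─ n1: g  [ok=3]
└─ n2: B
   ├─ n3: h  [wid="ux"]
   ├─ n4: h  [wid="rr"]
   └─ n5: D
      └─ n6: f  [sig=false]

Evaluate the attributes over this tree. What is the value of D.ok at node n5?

1. n1.ok = 3  [terminal]
2. n2.tag = 4  [g.ok + 1]
3. n3.wid = "ux"  [terminal]
4. n4.wid = "rr"  [terminal]
5. n5.idx = 24  [B.tag + 20]
6. n5.fin = -7  [-7]
7. n6.sig = false  [terminal]
8. n5.ok = 20  [D.idx - 4]
9. n2.ok = 0  [0]
10. n0.ok = false  [B.ok > 0]
11. n0.env = true  [g.ok > 2]

20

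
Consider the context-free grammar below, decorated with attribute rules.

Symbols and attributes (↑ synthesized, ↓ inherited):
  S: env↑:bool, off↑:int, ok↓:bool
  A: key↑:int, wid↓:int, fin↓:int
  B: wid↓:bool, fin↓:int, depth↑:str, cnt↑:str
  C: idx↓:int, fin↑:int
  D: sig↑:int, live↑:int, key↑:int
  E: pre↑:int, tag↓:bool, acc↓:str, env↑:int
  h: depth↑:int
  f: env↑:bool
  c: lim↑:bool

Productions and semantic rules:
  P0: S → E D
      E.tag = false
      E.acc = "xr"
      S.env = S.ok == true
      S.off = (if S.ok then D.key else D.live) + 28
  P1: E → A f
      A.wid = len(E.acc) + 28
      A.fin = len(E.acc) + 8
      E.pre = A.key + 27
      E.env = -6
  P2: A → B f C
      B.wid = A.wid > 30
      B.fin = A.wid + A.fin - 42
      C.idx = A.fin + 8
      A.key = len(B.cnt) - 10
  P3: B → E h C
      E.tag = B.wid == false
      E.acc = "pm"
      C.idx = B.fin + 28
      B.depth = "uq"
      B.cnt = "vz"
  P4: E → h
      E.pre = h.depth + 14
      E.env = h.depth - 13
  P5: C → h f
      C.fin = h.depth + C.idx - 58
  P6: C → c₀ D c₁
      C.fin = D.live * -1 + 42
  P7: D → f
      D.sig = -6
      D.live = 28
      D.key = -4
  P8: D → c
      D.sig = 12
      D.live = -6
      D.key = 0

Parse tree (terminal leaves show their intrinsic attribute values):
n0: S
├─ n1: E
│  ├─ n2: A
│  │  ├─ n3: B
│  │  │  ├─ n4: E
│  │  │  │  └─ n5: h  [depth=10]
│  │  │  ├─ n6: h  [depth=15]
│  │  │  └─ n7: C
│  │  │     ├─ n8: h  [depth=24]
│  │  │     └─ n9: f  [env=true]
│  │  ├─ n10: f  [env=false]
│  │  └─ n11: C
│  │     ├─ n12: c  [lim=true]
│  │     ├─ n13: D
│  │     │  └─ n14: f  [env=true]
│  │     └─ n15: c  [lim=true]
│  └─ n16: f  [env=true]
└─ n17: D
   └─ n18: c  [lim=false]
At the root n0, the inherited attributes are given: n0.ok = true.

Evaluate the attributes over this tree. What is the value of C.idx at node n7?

26

1. n0.ok = true  [given at root]
2. n1.tag = false  [false]
3. n1.acc = "xr"  ["xr"]
4. n2.wid = 30  [len(E.acc) + 28]
5. n2.fin = 10  [len(E.acc) + 8]
6. n3.wid = false  [A.wid > 30]
7. n3.fin = -2  [A.wid + A.fin - 42]
8. n4.tag = true  [B.wid == false]
9. n4.acc = "pm"  ["pm"]
10. n5.depth = 10  [terminal]
11. n4.pre = 24  [h.depth + 14]
12. n4.env = -3  [h.depth - 13]
13. n6.depth = 15  [terminal]
14. n7.idx = 26  [B.fin + 28]
15. n8.depth = 24  [terminal]
16. n9.env = true  [terminal]
17. n7.fin = -8  [h.depth + C.idx - 58]
18. n3.depth = "uq"  ["uq"]
19. n3.cnt = "vz"  ["vz"]
20. n10.env = false  [terminal]
21. n11.idx = 18  [A.fin + 8]
22. n12.lim = true  [terminal]
23. n14.env = true  [terminal]
24. n13.sig = -6  [-6]
25. n13.live = 28  [28]
26. n13.key = -4  [-4]
27. n15.lim = true  [terminal]
28. n11.fin = 14  [D.live * -1 + 42]
29. n2.key = -8  [len(B.cnt) - 10]
30. n16.env = true  [terminal]
31. n1.pre = 19  [A.key + 27]
32. n1.env = -6  [-6]
33. n18.lim = false  [terminal]
34. n17.sig = 12  [12]
35. n17.live = -6  [-6]
36. n17.key = 0  [0]
37. n0.env = true  [S.ok == true]
38. n0.off = 28  [(if S.ok then D.key else D.live) + 28]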